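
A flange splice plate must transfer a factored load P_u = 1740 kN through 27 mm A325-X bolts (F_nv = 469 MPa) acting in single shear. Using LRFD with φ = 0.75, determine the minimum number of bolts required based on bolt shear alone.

A_b = π·27²/4 = 572.6 mm².
Per-bolt design strength φR_n = 0.75 × 469 × 572.6 × 1 / 1000 = 201.4 kN.
n ≥ 1740 / 201.4 = 8.64 → use 9 bolts.

9 bolts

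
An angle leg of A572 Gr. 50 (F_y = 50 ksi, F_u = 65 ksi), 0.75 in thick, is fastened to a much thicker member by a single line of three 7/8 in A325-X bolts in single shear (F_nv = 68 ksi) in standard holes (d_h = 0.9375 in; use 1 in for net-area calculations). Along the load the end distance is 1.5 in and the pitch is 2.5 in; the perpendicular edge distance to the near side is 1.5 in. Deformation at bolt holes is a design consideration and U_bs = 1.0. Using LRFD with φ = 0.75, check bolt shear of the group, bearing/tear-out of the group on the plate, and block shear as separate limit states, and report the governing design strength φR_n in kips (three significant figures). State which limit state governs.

92 kips (bolt shear governs)

Bolt shear: A_b = π·0.875²/4 = 0.6013 in²; R_n = 68 × 0.6013 × 3 × 1 = 122.7 kips → 0.75 × 122.7 = 92 kips.
Bearing: edge l_c = 1.031, r_n = 60.33 kips; interior l_c = 1.562, r_n = 91.41 kips; R_n = 60.33 + 2·91.41 = 243.1 kips → 182 kips.
Block shear: A_gv = 4.875, A_nv = 3, A_nt = 0.75 in²; R_n = min(0.6F_uA_nv, 0.6F_yA_gv) + U_bs·F_u·A_nt = 165.8 kips → 124 kips.
Bolt shear governs: 92 kips.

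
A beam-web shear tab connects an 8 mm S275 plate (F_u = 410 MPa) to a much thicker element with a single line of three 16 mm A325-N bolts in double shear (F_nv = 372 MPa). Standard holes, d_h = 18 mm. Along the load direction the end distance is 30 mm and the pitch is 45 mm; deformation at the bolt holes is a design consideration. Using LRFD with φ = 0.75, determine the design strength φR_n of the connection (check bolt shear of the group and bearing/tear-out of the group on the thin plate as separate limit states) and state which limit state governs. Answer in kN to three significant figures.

Bolt shear: A_b = π·16²/4 = 201.1 mm²; R_n = 372 × 201.1 × 3 × 2 / 1000 = 448.8 kN → 0.75 × 448.8 = 337 kN.
Bearing (1.2 l_c t F_u ≤ 2.4 d t F_u): upper limit = 2.4·16·8·410 / 1000 = 126 kN.
  Edge l_c = 30 − 18/2 = 21 → r_n = 82.66 kN; interior l_c = 45 − 18 = 27 → r_n = 106.3 kN.
  R_n,bearing = 1·82.66 + 2·106.3 = 295.2 kN → 0.75 × 295.2 = 221 kN.
Bearing governs: 221 kN.

221 kN (bearing governs)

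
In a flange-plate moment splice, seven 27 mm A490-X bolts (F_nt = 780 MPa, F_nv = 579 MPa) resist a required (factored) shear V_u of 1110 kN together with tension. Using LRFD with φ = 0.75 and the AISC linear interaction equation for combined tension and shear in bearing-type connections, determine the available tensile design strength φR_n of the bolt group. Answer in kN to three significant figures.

1550 kN

A_b = π·27²/4 = 572.6 mm²; f_rv = 1110 × 1000 / (7 × 572.6) = 277 MPa.
F'_nt = 1.3 F_nt − (F_nt / φF_nv) f_rv = 1.3·780 − (780/(0.75·579))·277 = 516.5 MPa, capped at F_nt → F'_nt = 516.5 MPa.
R_n = F'_nt · A_b · n = 516.5 × 572.6 × 7 / 1000 = 2070 kN.
Design strength φR_n = 0.75 × 2070 = 1550 kN.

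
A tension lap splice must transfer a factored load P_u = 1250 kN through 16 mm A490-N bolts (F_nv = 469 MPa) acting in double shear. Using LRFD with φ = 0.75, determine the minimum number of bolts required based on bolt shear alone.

9 bolts

A_b = π·16²/4 = 201.1 mm².
Per-bolt design strength φR_n = 0.75 × 469 × 201.1 × 2 / 1000 = 141.4 kN.
n ≥ 1250 / 141.4 = 8.837 → use 9 bolts.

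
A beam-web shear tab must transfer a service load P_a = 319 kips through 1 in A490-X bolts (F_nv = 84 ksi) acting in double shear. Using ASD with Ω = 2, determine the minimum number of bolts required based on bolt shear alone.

A_b = π·1²/4 = 0.7854 in².
Per-bolt allowable strength R_n/Ω = 84 × 0.7854 × 2 / 2 = 65.97 kips.
n ≥ 319 / 65.97 = 4.835 → use 5 bolts.

5 bolts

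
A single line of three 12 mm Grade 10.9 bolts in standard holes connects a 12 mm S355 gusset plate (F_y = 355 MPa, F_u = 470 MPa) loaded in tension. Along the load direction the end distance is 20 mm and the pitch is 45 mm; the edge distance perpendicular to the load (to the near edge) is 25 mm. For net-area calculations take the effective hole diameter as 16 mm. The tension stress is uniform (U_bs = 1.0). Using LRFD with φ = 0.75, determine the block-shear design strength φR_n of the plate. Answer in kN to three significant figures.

250 kN

Shear plane L_v = 20 + 2·45 = 110 mm; A_gv = 110 × 12 = 1320 mm².
A_nv = (110 − 2.5·16) × 12 = 840 mm².
A_nt = (25 − 0.5·16) × 12 = 204 mm².
0.6 F_u A_nv = 236.9 kN; 0.6 F_y A_gv = 281.2 kN → shear rupture governs the shear term.
R_n = 236.9 + 1.0 × 470 × 204 / 1000 = 332.8 kN.
Design strength φR_n = 0.75 × 332.8 = 250 kN.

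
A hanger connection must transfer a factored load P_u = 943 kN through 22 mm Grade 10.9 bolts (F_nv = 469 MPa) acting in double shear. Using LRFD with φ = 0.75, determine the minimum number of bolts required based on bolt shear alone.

4 bolts

A_b = π·22²/4 = 380.1 mm².
Per-bolt design strength φR_n = 0.75 × 469 × 380.1 × 2 / 1000 = 267.4 kN.
n ≥ 943 / 267.4 = 3.526 → use 4 bolts.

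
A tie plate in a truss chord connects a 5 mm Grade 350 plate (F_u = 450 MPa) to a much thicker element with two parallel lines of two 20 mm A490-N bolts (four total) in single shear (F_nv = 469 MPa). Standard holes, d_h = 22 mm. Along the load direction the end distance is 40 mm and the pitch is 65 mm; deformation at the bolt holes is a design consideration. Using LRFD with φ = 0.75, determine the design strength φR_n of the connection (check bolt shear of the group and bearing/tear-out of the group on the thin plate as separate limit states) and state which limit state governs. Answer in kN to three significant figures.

Bolt shear: A_b = π·20²/4 = 314.2 mm²; R_n = 469 × 314.2 × 4 × 1 / 1000 = 589.4 kN → 0.75 × 589.4 = 442 kN.
Bearing (1.2 l_c t F_u ≤ 2.4 d t F_u): upper limit = 2.4·20·5·450 / 1000 = 108 kN.
  Edge l_c = 40 − 22/2 = 29 → r_n = 78.3 kN; interior l_c = 65 − 22 = 43 → r_n = 108 kN.
  R_n,bearing = 2·78.3 + 2·108 = 372.6 kN → 0.75 × 372.6 = 279 kN.
Bearing governs: 279 kN.

279 kN (bearing governs)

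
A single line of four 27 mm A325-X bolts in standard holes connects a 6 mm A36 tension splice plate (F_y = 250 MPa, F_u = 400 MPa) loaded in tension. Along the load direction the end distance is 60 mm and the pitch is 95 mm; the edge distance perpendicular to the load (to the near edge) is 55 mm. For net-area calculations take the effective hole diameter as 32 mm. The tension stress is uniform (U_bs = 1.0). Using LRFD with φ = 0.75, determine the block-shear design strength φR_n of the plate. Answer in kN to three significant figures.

Shear plane L_v = 60 + 3·95 = 345 mm; A_gv = 345 × 6 = 2070 mm².
A_nv = (345 − 3.5·32) × 6 = 1398 mm².
A_nt = (55 − 0.5·32) × 6 = 234 mm².
0.6 F_u A_nv = 335.5 kN; 0.6 F_y A_gv = 310.5 kN → shear yielding governs the shear term.
R_n = 310.5 + 1.0 × 400 × 234 / 1000 = 404.1 kN.
Design strength φR_n = 0.75 × 404.1 = 303 kN.

303 kN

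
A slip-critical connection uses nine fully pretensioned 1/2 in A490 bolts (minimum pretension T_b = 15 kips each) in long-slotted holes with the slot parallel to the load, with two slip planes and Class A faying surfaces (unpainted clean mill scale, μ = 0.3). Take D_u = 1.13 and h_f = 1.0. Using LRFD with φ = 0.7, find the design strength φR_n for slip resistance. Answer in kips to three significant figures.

64.1 kips

R_n = μ · D_u · h_f · T_b · n_s · n_b = 0.3 × 1.13 × 1.0 × 15 × 2 × 9 = 91.53 kips.
Design strength φR_n = 0.7 × 91.53 = 64.1 kips.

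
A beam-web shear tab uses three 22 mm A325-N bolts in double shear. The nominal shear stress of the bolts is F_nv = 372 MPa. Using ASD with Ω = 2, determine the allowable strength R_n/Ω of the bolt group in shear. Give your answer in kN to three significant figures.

A_b = π × 22² / 4 = 380.1 mm².
R_n = F_nv · A_b · n · n_s = 372 × 380.1 × 3 × 2 / 1000 = 848.5 kN.
Allowable strength R_n/Ω = 848.5 / 2 = 424 kN.

424 kN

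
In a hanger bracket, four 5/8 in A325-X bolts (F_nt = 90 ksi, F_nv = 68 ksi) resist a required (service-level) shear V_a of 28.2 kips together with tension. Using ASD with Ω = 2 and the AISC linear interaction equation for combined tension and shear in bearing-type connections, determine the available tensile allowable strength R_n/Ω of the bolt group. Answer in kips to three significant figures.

34.5 kips

A_b = π·0.625²/4 = 0.3068 in²; f_rv = 28.2 / (4 × 0.3068) = 22.98 ksi.
F'_nt = 1.3 F_nt − (Ω F_nt / F_nv) f_rv = 1.3·90 − (2·90/68)·22.98 = 56.17 ksi, capped at F_nt → F'_nt = 56.17 ksi.
R_n = F'_nt · A_b · n = 56.17 × 0.3068 × 4 = 68.93 kips.
Allowable strength R_n/Ω = 68.93 / 2 = 34.5 kips.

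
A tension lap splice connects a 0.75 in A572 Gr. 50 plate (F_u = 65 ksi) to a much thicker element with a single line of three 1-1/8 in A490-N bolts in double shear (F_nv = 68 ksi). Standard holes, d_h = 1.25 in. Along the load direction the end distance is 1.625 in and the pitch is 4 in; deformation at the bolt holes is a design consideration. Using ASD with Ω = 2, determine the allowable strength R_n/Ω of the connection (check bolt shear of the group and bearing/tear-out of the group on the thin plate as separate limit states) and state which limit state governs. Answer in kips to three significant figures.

Bolt shear: A_b = π·1.125²/4 = 0.994 in²; R_n = 68 × 0.994 × 3 × 2 = 405.6 kips → 405.6 / 2 = 203 kips.
Bearing (1.2 l_c t F_u ≤ 2.4 d t F_u): upper limit = 2.4·1.125·0.75·65 = 131.6 kips.
  Edge l_c = 1.625 − 1.25/2 = 1 → r_n = 58.5 kips; interior l_c = 4 − 1.25 = 2.75 → r_n = 131.6 kips.
  R_n,bearing = 1·58.5 + 2·131.6 = 321.8 kips → 321.8 / 2 = 161 kips.
Bearing governs: 161 kips.

161 kips (bearing governs)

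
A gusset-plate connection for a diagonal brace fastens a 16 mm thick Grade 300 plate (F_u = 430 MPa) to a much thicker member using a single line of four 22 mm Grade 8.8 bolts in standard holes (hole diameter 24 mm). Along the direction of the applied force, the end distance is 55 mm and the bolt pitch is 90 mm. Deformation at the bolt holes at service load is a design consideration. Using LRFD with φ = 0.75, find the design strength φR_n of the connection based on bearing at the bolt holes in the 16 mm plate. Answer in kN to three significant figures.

Per bolt r_n = 1.2 l_c t F_u ≤ 2.4 d t F_u; upper limit = 2.4 × 22 × 16 × 430 / 1000 = 363.3 kN.
Edge bolt: l_c = 55 − 24/2 = 43 mm → 1.2 × 43 × 16 × 430 / 1000 = 355 → r_n = 355 kN.
Interior bolts: l_c = 90 − 24 = 66 mm → 1.2 × 66 × 16 × 430 / 1000 = 544.9 → r_n = 363.3 kN.
R_n = 1 × 355 + 3 × 363.3 = 1445 kN.
Design strength φR_n = 0.75 × 1445 = 1080 kN.

1080 kN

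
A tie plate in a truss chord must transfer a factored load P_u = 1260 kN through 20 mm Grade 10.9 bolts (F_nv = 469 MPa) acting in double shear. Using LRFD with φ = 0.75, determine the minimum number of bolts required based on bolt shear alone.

6 bolts

A_b = π·20²/4 = 314.2 mm².
Per-bolt design strength φR_n = 0.75 × 469 × 314.2 × 2 / 1000 = 221 kN.
n ≥ 1260 / 221 = 5.701 → use 6 bolts.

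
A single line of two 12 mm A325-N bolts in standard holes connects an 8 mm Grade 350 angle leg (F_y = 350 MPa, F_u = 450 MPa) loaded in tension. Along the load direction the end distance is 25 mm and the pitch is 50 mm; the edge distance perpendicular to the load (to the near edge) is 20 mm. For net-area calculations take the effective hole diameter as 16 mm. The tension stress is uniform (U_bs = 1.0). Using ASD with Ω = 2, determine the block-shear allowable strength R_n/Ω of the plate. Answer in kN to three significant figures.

76.7 kN

Shear plane L_v = 25 + 1·50 = 75 mm; A_gv = 75 × 8 = 600 mm².
A_nv = (75 − 1.5·16) × 8 = 408 mm².
A_nt = (20 − 0.5·16) × 8 = 96 mm².
0.6 F_u A_nv = 110.2 kN; 0.6 F_y A_gv = 126 kN → shear rupture governs the shear term.
R_n = 110.2 + 1.0 × 450 × 96 / 1000 = 153.4 kN.
Allowable strength R_n/Ω = 153.4 / 2 = 76.7 kN.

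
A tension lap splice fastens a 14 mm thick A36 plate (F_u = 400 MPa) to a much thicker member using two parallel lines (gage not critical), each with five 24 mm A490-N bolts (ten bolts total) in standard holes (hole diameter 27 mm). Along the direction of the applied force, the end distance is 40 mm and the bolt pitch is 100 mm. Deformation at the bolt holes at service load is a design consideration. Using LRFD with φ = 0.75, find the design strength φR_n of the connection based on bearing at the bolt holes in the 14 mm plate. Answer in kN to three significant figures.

2200 kN

Per bolt r_n = 1.2 l_c t F_u ≤ 2.4 d t F_u; upper limit = 2.4 × 24 × 14 × 400 / 1000 = 322.6 kN.
Edge bolt: l_c = 40 − 27/2 = 26.5 mm → 1.2 × 26.5 × 14 × 400 / 1000 = 178.1 → r_n = 178.1 kN.
Interior bolts: l_c = 100 − 27 = 73 mm → 1.2 × 73 × 14 × 400 / 1000 = 490.6 → r_n = 322.6 kN.
R_n = 2 × 178.1 + 8 × 322.6 = 2937 kN.
Design strength φR_n = 0.75 × 2937 = 2200 kN.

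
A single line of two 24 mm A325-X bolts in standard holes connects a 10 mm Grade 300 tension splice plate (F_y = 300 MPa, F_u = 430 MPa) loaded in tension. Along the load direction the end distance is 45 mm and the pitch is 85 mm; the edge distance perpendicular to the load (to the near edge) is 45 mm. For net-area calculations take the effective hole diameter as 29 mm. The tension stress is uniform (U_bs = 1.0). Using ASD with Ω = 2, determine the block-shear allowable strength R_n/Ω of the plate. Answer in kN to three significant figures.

Shear plane L_v = 45 + 1·85 = 130 mm; A_gv = 130 × 10 = 1300 mm².
A_nv = (130 − 1.5·29) × 10 = 865 mm².
A_nt = (45 − 0.5·29) × 10 = 305 mm².
0.6 F_u A_nv = 223.2 kN; 0.6 F_y A_gv = 234 kN → shear rupture governs the shear term.
R_n = 223.2 + 1.0 × 430 × 305 / 1000 = 354.3 kN.
Allowable strength R_n/Ω = 354.3 / 2 = 177 kN.

177 kN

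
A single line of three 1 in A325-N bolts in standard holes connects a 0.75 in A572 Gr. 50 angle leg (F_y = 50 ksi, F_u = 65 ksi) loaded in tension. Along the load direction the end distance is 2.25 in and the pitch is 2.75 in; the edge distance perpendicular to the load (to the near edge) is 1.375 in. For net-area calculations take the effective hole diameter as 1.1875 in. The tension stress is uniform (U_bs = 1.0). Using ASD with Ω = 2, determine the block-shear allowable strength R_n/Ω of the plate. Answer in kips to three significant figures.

89 kips

Shear plane L_v = 2.25 + 2·2.75 = 7.75 in; A_gv = 7.75 × 0.75 = 5.812 in².
A_nv = (7.75 − 2.5·1.1875) × 0.75 = 3.586 in².
A_nt = (1.375 − 0.5·1.1875) × 0.75 = 0.5859 in².
0.6 F_u A_nv = 139.9 kips; 0.6 F_y A_gv = 174.4 kips → shear rupture governs the shear term.
R_n = 139.9 + 1.0 × 65 × 0.5859 = 177.9 kips.
Allowable strength R_n/Ω = 177.9 / 2 = 89 kips.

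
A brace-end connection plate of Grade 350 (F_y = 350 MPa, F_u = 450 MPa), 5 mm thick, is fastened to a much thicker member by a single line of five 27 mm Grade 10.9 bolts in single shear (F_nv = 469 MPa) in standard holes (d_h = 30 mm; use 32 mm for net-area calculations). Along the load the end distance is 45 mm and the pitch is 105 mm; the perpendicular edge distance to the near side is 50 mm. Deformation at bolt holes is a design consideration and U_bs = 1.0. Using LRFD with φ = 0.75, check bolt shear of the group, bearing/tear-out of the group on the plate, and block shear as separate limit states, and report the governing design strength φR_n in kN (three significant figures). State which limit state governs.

382 kN (block shear governs)

Bolt shear: A_b = π·27²/4 = 572.6 mm²; R_n = 469 × 572.6 × 5 × 1 / 1000 = 1343 kN → 0.75 × 1343 = 1010 kN.
Bearing: edge l_c = 30, r_n = 81 kN; interior l_c = 75, r_n = 145.8 kN; R_n = 81 + 4·145.8 = 664.2 kN → 498 kN.
Block shear: A_gv = 2325, A_nv = 1605, A_nt = 170 mm²; R_n = min(0.6F_uA_nv, 0.6F_yA_gv) + U_bs·F_u·A_nt = 509.9 kN → 382 kN.
Block shear governs: 382 kN.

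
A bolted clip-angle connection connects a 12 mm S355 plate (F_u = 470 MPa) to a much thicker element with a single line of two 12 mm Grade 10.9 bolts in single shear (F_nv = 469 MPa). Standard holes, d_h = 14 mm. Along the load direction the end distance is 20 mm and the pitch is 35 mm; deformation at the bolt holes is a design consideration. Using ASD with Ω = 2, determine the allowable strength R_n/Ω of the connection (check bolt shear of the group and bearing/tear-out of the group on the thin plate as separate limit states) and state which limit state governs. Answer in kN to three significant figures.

Bolt shear: A_b = π·12²/4 = 113.1 mm²; R_n = 469 × 113.1 × 2 × 1 / 1000 = 106.1 kN → 106.1 / 2 = 53 kN.
Bearing (1.2 l_c t F_u ≤ 2.4 d t F_u): upper limit = 2.4·12·12·470 / 1000 = 162.4 kN.
  Edge l_c = 20 − 14/2 = 13 → r_n = 87.98 kN; interior l_c = 35 − 14 = 21 → r_n = 142.1 kN.
  R_n,bearing = 1·87.98 + 1·142.1 = 230.1 kN → 230.1 / 2 = 115 kN.
Bolt shear governs: 53 kN.

53 kN (bolt shear governs)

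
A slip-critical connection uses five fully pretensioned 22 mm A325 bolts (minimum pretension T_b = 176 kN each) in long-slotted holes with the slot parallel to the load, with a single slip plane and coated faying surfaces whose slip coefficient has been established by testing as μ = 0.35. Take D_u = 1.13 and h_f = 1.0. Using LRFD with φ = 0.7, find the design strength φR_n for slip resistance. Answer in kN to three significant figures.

244 kN

R_n = μ · D_u · h_f · T_b · n_s · n_b = 0.35 × 1.13 × 1.0 × 176 × 1 × 5 = 348 kN.
Design strength φR_n = 0.7 × 348 = 244 kN.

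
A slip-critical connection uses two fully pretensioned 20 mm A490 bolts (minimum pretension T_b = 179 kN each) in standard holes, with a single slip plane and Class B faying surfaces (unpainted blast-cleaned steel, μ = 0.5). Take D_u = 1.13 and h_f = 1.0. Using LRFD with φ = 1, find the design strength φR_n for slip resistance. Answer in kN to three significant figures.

R_n = μ · D_u · h_f · T_b · n_s · n_b = 0.5 × 1.13 × 1.0 × 179 × 1 × 2 = 202.3 kN.
Design strength φR_n = 1 × 202.3 = 202 kN.

202 kN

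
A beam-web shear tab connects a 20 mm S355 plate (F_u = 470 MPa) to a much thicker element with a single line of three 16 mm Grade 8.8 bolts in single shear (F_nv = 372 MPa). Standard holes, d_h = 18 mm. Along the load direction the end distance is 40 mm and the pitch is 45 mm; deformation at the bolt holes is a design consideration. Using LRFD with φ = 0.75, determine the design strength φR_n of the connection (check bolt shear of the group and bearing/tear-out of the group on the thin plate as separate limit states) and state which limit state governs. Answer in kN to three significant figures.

168 kN (bolt shear governs)

Bolt shear: A_b = π·16²/4 = 201.1 mm²; R_n = 372 × 201.1 × 3 × 1 / 1000 = 224.4 kN → 0.75 × 224.4 = 168 kN.
Bearing (1.2 l_c t F_u ≤ 2.4 d t F_u): upper limit = 2.4·16·20·470 / 1000 = 361 kN.
  Edge l_c = 40 − 18/2 = 31 → r_n = 349.7 kN; interior l_c = 45 − 18 = 27 → r_n = 304.6 kN.
  R_n,bearing = 1·349.7 + 2·304.6 = 958.8 kN → 0.75 × 958.8 = 719 kN.
Bolt shear governs: 168 kN.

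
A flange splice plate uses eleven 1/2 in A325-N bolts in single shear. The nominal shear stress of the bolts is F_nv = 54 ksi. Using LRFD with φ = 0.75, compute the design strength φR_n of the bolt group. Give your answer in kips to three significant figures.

A_b = π × 0.5² / 4 = 0.1963 in².
R_n = F_nv · A_b · n · n_s = 54 × 0.1963 × 11 × 1 = 116.6 kips.
Design strength φR_n = 0.75 × 116.6 = 87.5 kips.

87.5 kips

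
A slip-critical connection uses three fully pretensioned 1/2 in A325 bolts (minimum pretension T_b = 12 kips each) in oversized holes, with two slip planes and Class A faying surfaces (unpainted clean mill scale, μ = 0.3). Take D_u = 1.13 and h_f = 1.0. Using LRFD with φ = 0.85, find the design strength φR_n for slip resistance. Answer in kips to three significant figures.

R_n = μ · D_u · h_f · T_b · n_s · n_b = 0.3 × 1.13 × 1.0 × 12 × 2 × 3 = 24.41 kips.
Design strength φR_n = 0.85 × 24.41 = 20.7 kips.

20.7 kips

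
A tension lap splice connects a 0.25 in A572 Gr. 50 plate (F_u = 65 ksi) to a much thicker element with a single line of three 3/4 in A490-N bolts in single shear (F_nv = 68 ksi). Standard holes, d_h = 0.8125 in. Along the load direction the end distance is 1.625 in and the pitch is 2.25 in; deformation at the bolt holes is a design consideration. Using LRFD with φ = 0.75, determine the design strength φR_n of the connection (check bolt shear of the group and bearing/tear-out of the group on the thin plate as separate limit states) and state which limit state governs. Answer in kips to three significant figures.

59.9 kips (bearing governs)

Bolt shear: A_b = π·0.75²/4 = 0.4418 in²; R_n = 68 × 0.4418 × 3 × 1 = 90.12 kips → 0.75 × 90.12 = 67.6 kips.
Bearing (1.2 l_c t F_u ≤ 2.4 d t F_u): upper limit = 2.4·0.75·0.25·65 = 29.25 kips.
  Edge l_c = 1.625 − 0.8125/2 = 1.219 → r_n = 23.77 kips; interior l_c = 2.25 − 0.8125 = 1.438 → r_n = 28.03 kips.
  R_n,bearing = 1·23.77 + 2·28.03 = 79.83 kips → 0.75 × 79.83 = 59.9 kips.
Bearing governs: 59.9 kips.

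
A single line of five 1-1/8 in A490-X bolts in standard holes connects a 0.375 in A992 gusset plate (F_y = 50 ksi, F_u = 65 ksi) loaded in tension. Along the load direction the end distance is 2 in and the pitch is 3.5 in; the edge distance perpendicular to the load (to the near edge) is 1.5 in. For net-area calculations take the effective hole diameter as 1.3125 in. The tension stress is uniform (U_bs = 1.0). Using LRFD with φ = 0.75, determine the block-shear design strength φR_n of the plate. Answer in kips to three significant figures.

126 kips

Shear plane L_v = 2 + 4·3.5 = 16 in; A_gv = 16 × 0.375 = 6 in².
A_nv = (16 − 4.5·1.3125) × 0.375 = 3.785 in².
A_nt = (1.5 − 0.5·1.3125) × 0.375 = 0.3164 in².
0.6 F_u A_nv = 147.6 kips; 0.6 F_y A_gv = 180 kips → shear rupture governs the shear term.
R_n = 147.6 + 1.0 × 65 × 0.3164 = 168.2 kips.
Design strength φR_n = 0.75 × 168.2 = 126 kips.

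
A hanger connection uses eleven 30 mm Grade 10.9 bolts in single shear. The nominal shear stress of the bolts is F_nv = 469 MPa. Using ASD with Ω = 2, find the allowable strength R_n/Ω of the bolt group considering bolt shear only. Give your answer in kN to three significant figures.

1820 kN

A_b = π × 30² / 4 = 706.9 mm².
R_n = F_nv · A_b · n · n_s = 469 × 706.9 × 11 × 1 / 1000 = 3647 kN.
Allowable strength R_n/Ω = 3647 / 2 = 1820 kN.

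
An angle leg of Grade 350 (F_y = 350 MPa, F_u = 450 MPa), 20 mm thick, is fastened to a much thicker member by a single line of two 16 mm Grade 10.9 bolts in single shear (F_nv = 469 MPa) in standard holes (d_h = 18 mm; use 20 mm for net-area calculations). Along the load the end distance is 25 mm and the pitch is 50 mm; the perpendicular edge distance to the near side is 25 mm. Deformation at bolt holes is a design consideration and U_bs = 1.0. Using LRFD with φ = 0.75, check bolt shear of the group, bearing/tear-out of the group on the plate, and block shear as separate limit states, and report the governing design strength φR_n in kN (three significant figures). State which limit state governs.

141 kN (bolt shear governs)

Bolt shear: A_b = π·16²/4 = 201.1 mm²; R_n = 469 × 201.1 × 2 × 1 / 1000 = 188.6 kN → 0.75 × 188.6 = 141 kN.
Bearing: edge l_c = 16, r_n = 172.8 kN; interior l_c = 32, r_n = 345.6 kN; R_n = 172.8 + 1·345.6 = 518.4 kN → 389 kN.
Block shear: A_gv = 1500, A_nv = 900, A_nt = 300 mm²; R_n = min(0.6F_uA_nv, 0.6F_yA_gv) + U_bs·F_u·A_nt = 378 kN → 284 kN.
Bolt shear governs: 141 kN.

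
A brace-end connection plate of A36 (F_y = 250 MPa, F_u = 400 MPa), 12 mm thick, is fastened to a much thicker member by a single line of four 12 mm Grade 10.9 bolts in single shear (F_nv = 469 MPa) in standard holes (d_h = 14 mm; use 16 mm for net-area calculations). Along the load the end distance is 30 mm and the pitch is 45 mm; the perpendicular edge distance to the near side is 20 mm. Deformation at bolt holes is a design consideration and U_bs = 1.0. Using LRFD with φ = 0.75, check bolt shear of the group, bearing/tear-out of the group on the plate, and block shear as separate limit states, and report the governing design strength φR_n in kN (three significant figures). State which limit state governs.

Bolt shear: A_b = π·12²/4 = 113.1 mm²; R_n = 469 × 113.1 × 4 × 1 / 1000 = 212.2 kN → 0.75 × 212.2 = 159 kN.
Bearing: edge l_c = 23, r_n = 132.5 kN; interior l_c = 31, r_n = 138.2 kN; R_n = 132.5 + 3·138.2 = 547.2 kN → 410 kN.
Block shear: A_gv = 1980, A_nv = 1308, A_nt = 144 mm²; R_n = min(0.6F_uA_nv, 0.6F_yA_gv) + U_bs·F_u·A_nt = 354.6 kN → 266 kN.
Bolt shear governs: 159 kN.

159 kN (bolt shear governs)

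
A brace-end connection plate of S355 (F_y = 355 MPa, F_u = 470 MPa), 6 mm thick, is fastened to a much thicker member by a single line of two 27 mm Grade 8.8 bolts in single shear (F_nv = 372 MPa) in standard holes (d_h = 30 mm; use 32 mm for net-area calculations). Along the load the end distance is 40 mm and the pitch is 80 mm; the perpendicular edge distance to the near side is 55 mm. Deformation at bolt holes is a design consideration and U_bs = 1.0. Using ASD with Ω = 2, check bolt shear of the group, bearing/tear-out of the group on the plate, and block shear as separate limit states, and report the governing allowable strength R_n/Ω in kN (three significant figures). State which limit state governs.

Bolt shear: A_b = π·27²/4 = 572.6 mm²; R_n = 372 × 572.6 × 2 × 1 / 1000 = 426 kN → 426 / 2 = 213 kN.
Bearing: edge l_c = 25, r_n = 84.6 kN; interior l_c = 50, r_n = 169.2 kN; R_n = 84.6 + 1·169.2 = 253.8 kN → 127 kN.
Block shear: A_gv = 720, A_nv = 432, A_nt = 234 mm²; R_n = min(0.6F_uA_nv, 0.6F_yA_gv) + U_bs·F_u·A_nt = 231.8 kN → 116 kN.
Block shear governs: 116 kN.

116 kN (block shear governs)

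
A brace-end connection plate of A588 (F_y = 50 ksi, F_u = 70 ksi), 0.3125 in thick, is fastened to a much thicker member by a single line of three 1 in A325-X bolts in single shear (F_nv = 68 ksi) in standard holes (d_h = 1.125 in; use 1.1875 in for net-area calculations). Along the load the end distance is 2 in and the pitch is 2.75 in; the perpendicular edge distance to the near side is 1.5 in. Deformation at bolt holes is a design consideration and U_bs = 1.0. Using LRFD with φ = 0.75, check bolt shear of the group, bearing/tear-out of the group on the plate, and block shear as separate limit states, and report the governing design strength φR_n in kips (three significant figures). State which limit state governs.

59.5 kips (block shear governs)

Bolt shear: A_b = π·1²/4 = 0.7854 in²; R_n = 68 × 0.7854 × 3 × 1 = 160.2 kips → 0.75 × 160.2 = 120 kips.
Bearing: edge l_c = 1.438, r_n = 37.73 kips; interior l_c = 1.625, r_n = 42.66 kips; R_n = 37.73 + 2·42.66 = 123 kips → 92.3 kips.
Block shear: A_gv = 2.344, A_nv = 1.416, A_nt = 0.2832 in²; R_n = min(0.6F_uA_nv, 0.6F_yA_gv) + U_bs·F_u·A_nt = 79.3 kips → 59.5 kips.
Block shear governs: 59.5 kips.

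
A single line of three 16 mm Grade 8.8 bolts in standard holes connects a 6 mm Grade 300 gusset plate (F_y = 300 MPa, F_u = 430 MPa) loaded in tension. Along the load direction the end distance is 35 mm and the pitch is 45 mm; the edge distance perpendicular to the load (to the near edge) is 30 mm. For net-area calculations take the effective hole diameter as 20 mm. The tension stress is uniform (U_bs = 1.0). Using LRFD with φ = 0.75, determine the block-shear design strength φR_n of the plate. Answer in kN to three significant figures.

126 kN

Shear plane L_v = 35 + 2·45 = 125 mm; A_gv = 125 × 6 = 750 mm².
A_nv = (125 − 2.5·20) × 6 = 450 mm².
A_nt = (30 − 0.5·20) × 6 = 120 mm².
0.6 F_u A_nv = 116.1 kN; 0.6 F_y A_gv = 135 kN → shear rupture governs the shear term.
R_n = 116.1 + 1.0 × 430 × 120 / 1000 = 167.7 kN.
Design strength φR_n = 0.75 × 167.7 = 126 kN.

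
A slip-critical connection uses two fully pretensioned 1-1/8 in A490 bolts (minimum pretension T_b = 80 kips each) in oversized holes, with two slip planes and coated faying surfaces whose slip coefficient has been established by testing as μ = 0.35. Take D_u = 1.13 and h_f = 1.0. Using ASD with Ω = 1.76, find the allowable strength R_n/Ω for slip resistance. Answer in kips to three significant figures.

R_n = μ · D_u · h_f · T_b · n_s · n_b = 0.35 × 1.13 × 1.0 × 80 × 2 × 2 = 126.6 kips.
Allowable strength R_n/Ω = 126.6 / 1.76 = 71.9 kips.

71.9 kips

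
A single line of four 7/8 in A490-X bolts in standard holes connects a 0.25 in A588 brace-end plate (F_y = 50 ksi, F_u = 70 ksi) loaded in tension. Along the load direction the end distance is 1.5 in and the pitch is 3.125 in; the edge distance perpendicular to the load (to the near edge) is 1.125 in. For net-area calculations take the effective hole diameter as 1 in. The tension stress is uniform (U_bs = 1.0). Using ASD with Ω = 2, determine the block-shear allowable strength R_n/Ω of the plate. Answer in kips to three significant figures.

44.2 kips

Shear plane L_v = 1.5 + 3·3.125 = 10.88 in; A_gv = 10.88 × 0.25 = 2.719 in².
A_nv = (10.88 − 3.5·1) × 0.25 = 1.844 in².
A_nt = (1.125 − 0.5·1) × 0.25 = 0.1562 in².
0.6 F_u A_nv = 77.44 kips; 0.6 F_y A_gv = 81.56 kips → shear rupture governs the shear term.
R_n = 77.44 + 1.0 × 70 × 0.1562 = 88.38 kips.
Allowable strength R_n/Ω = 88.38 / 2 = 44.2 kips.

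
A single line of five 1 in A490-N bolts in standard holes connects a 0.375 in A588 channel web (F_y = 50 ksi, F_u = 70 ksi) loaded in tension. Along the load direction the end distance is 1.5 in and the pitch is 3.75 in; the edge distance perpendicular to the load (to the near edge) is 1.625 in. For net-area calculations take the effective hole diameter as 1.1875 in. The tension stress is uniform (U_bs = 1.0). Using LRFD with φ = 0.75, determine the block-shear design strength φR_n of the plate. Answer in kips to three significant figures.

152 kips

Shear plane L_v = 1.5 + 4·3.75 = 16.5 in; A_gv = 16.5 × 0.375 = 6.188 in².
A_nv = (16.5 − 4.5·1.1875) × 0.375 = 4.184 in².
A_nt = (1.625 − 0.5·1.1875) × 0.375 = 0.3867 in².
0.6 F_u A_nv = 175.7 kips; 0.6 F_y A_gv = 185.6 kips → shear rupture governs the shear term.
R_n = 175.7 + 1.0 × 70 × 0.3867 = 202.8 kips.
Design strength φR_n = 0.75 × 202.8 = 152 kips.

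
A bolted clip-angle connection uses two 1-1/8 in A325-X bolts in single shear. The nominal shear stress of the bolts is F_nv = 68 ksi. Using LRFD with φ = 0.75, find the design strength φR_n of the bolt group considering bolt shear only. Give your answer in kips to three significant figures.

101 kips

A_b = π × 1.125² / 4 = 0.994 in².
R_n = F_nv · A_b · n · n_s = 68 × 0.994 × 2 × 1 = 135.2 kips.
Design strength φR_n = 0.75 × 135.2 = 101 kips.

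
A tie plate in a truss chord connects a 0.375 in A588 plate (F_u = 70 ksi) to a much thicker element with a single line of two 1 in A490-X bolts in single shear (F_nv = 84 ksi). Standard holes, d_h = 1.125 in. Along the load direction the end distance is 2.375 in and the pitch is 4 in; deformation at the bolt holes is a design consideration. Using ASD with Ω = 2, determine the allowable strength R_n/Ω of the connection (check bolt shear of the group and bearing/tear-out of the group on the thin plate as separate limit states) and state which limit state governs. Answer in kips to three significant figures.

Bolt shear: A_b = π·1²/4 = 0.7854 in²; R_n = 84 × 0.7854 × 2 × 1 = 131.9 kips → 131.9 / 2 = 66 kips.
Bearing (1.2 l_c t F_u ≤ 2.4 d t F_u): upper limit = 2.4·1·0.375·70 = 63 kips.
  Edge l_c = 2.375 − 1.125/2 = 1.812 → r_n = 57.09 kips; interior l_c = 4 − 1.125 = 2.875 → r_n = 63 kips.
  R_n,bearing = 1·57.09 + 1·63 = 120.1 kips → 120.1 / 2 = 60 kips.
Bearing governs: 60 kips.

60 kips (bearing governs)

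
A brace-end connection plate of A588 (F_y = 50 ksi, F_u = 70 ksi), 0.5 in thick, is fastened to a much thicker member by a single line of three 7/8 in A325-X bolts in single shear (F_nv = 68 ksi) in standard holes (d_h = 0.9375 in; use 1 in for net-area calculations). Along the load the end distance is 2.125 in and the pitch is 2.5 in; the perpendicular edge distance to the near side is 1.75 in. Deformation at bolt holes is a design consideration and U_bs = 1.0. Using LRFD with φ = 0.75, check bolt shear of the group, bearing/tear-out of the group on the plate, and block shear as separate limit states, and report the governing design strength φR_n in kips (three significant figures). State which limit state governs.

92 kips (bolt shear governs)

Bolt shear: A_b = π·0.875²/4 = 0.6013 in²; R_n = 68 × 0.6013 × 3 × 1 = 122.7 kips → 0.75 × 122.7 = 92 kips.
Bearing: edge l_c = 1.656, r_n = 69.56 kips; interior l_c = 1.562, r_n = 65.62 kips; R_n = 69.56 + 2·65.62 = 200.8 kips → 151 kips.
Block shear: A_gv = 3.562, A_nv = 2.312, A_nt = 0.625 in²; R_n = min(0.6F_uA_nv, 0.6F_yA_gv) + U_bs·F_u·A_nt = 140.9 kips → 106 kips.
Bolt shear governs: 92 kips.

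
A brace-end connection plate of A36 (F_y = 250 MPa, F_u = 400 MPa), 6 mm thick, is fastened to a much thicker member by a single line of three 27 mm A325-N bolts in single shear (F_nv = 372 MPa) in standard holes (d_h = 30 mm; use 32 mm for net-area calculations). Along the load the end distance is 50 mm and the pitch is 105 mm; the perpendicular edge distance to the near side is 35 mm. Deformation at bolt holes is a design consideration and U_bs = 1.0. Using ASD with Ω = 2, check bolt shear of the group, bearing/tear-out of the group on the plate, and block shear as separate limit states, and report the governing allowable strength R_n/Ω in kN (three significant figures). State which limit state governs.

Bolt shear: A_b = π·27²/4 = 572.6 mm²; R_n = 372 × 572.6 × 3 × 1 / 1000 = 639 kN → 639 / 2 = 319 kN.
Bearing: edge l_c = 35, r_n = 100.8 kN; interior l_c = 75, r_n = 155.5 kN; R_n = 100.8 + 2·155.5 = 411.8 kN → 206 kN.
Block shear: A_gv = 1560, A_nv = 1080, A_nt = 114 mm²; R_n = min(0.6F_uA_nv, 0.6F_yA_gv) + U_bs·F_u·A_nt = 279.6 kN → 140 kN.
Block shear governs: 140 kN.

140 kN (block shear governs)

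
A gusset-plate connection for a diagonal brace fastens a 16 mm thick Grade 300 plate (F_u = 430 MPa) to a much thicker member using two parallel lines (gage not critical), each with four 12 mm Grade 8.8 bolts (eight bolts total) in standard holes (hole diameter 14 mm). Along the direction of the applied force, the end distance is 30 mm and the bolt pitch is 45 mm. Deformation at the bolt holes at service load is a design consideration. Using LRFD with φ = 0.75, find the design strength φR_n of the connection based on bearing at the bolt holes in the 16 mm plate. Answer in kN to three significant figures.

Per bolt r_n = 1.2 l_c t F_u ≤ 2.4 d t F_u; upper limit = 2.4 × 12 × 16 × 430 / 1000 = 198.1 kN.
Edge bolt: l_c = 30 − 14/2 = 23 mm → 1.2 × 23 × 16 × 430 / 1000 = 189.9 → r_n = 189.9 kN.
Interior bolts: l_c = 45 − 14 = 31 mm → 1.2 × 31 × 16 × 430 / 1000 = 255.9 → r_n = 198.1 kN.
R_n = 2 × 189.9 + 6 × 198.1 = 1569 kN.
Design strength φR_n = 0.75 × 1569 = 1180 kN.

1180 kN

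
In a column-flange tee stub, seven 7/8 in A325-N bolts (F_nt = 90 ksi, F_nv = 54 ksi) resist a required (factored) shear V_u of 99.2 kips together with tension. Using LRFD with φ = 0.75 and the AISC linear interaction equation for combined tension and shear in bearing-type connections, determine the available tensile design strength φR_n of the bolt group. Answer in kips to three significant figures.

A_b = π·0.875²/4 = 0.6013 in²; f_rv = 99.2 / (7 × 0.6013) = 23.57 ksi.
F'_nt = 1.3 F_nt − (F_nt / φF_nv) f_rv = 1.3·90 − (90/(0.75·54))·23.57 = 64.63 ksi, capped at F_nt → F'_nt = 64.63 ksi.
R_n = F'_nt · A_b · n = 64.63 × 0.6013 × 7 = 272 kips.
Design strength φR_n = 0.75 × 272 = 204 kips.

204 kips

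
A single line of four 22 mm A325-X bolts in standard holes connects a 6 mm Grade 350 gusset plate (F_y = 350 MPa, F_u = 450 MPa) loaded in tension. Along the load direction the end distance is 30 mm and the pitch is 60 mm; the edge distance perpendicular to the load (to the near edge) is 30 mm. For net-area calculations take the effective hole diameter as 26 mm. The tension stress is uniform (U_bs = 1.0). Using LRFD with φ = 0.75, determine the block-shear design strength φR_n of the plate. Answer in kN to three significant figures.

Shear plane L_v = 30 + 3·60 = 210 mm; A_gv = 210 × 6 = 1260 mm².
A_nv = (210 − 3.5·26) × 6 = 714 mm².
A_nt = (30 − 0.5·26) × 6 = 102 mm².
0.6 F_u A_nv = 192.8 kN; 0.6 F_y A_gv = 264.6 kN → shear rupture governs the shear term.
R_n = 192.8 + 1.0 × 450 × 102 / 1000 = 238.7 kN.
Design strength φR_n = 0.75 × 238.7 = 179 kN.

179 kN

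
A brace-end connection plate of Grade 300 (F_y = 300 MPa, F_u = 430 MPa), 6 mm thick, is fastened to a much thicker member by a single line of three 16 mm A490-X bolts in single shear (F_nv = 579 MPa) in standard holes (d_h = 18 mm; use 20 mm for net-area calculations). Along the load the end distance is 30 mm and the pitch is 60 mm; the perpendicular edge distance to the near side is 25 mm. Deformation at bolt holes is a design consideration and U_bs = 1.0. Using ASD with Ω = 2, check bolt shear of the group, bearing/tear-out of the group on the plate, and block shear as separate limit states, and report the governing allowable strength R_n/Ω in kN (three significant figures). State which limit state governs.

96.8 kN (block shear governs)

Bolt shear: A_b = π·16²/4 = 201.1 mm²; R_n = 579 × 201.1 × 3 × 1 / 1000 = 349.2 kN → 349.2 / 2 = 175 kN.
Bearing: edge l_c = 21, r_n = 65.02 kN; interior l_c = 42, r_n = 99.07 kN; R_n = 65.02 + 2·99.07 = 263.2 kN → 132 kN.
Block shear: A_gv = 900, A_nv = 600, A_nt = 90 mm²; R_n = min(0.6F_uA_nv, 0.6F_yA_gv) + U_bs·F_u·A_nt = 193.5 kN → 96.8 kN.
Block shear governs: 96.8 kN.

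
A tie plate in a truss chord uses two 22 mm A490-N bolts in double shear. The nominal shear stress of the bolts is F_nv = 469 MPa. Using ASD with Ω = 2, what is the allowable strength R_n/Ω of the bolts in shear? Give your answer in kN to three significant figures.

357 kN

A_b = π × 22² / 4 = 380.1 mm².
R_n = F_nv · A_b · n · n_s = 469 × 380.1 × 2 × 2 / 1000 = 713.1 kN.
Allowable strength R_n/Ω = 713.1 / 2 = 357 kN.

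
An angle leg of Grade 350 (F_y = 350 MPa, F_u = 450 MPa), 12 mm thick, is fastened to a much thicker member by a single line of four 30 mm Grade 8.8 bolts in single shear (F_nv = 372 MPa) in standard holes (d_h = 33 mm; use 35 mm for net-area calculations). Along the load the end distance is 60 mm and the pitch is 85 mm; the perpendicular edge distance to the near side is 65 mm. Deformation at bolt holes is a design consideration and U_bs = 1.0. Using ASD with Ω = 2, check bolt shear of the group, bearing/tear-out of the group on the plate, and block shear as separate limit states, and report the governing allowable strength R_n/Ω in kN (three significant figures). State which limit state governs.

440 kN (block shear governs)

Bolt shear: A_b = π·30²/4 = 706.9 mm²; R_n = 372 × 706.9 × 4 × 1 / 1000 = 1052 kN → 1052 / 2 = 526 kN.
Bearing: edge l_c = 43.5, r_n = 281.9 kN; interior l_c = 52, r_n = 337 kN; R_n = 281.9 + 3·337 = 1293 kN → 646 kN.
Block shear: A_gv = 3780, A_nv = 2310, A_nt = 570 mm²; R_n = min(0.6F_uA_nv, 0.6F_yA_gv) + U_bs·F_u·A_nt = 880.2 kN → 440 kN.
Block shear governs: 440 kN.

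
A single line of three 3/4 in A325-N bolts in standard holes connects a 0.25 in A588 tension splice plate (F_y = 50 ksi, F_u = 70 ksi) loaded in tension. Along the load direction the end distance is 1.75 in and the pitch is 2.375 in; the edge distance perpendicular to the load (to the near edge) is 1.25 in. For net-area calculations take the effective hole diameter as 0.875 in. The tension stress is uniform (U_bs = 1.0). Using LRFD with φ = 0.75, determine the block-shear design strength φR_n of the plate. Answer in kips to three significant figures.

Shear plane L_v = 1.75 + 2·2.375 = 6.5 in; A_gv = 6.5 × 0.25 = 1.625 in².
A_nv = (6.5 − 2.5·0.875) × 0.25 = 1.078 in².
A_nt = (1.25 − 0.5·0.875) × 0.25 = 0.2031 in².
0.6 F_u A_nv = 45.28 kips; 0.6 F_y A_gv = 48.75 kips → shear rupture governs the shear term.
R_n = 45.28 + 1.0 × 70 × 0.2031 = 59.5 kips.
Design strength φR_n = 0.75 × 59.5 = 44.6 kips.

44.6 kips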